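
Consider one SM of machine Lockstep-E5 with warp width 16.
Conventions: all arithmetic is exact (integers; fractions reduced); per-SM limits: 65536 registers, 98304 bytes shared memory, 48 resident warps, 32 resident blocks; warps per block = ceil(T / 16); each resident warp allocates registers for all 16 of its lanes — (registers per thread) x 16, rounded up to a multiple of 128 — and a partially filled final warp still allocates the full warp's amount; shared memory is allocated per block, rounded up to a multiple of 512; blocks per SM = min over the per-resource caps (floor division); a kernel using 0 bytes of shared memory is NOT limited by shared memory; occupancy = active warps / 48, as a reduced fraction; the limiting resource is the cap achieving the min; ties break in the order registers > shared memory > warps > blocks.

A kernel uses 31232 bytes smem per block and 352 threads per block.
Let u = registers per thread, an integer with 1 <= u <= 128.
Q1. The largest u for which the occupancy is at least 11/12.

Answer: u = 88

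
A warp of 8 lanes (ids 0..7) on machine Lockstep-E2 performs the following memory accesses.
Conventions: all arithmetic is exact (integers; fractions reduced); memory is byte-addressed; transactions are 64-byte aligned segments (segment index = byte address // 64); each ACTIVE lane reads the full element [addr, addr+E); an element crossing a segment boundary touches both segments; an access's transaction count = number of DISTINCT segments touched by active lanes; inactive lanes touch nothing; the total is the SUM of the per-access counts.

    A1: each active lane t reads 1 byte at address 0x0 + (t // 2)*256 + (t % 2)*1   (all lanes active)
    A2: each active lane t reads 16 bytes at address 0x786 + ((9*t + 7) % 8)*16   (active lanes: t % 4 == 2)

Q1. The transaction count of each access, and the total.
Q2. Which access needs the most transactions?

A1: 4 transactions
A2: 2 transactions

Answer: 4,2; total 6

Answer: A1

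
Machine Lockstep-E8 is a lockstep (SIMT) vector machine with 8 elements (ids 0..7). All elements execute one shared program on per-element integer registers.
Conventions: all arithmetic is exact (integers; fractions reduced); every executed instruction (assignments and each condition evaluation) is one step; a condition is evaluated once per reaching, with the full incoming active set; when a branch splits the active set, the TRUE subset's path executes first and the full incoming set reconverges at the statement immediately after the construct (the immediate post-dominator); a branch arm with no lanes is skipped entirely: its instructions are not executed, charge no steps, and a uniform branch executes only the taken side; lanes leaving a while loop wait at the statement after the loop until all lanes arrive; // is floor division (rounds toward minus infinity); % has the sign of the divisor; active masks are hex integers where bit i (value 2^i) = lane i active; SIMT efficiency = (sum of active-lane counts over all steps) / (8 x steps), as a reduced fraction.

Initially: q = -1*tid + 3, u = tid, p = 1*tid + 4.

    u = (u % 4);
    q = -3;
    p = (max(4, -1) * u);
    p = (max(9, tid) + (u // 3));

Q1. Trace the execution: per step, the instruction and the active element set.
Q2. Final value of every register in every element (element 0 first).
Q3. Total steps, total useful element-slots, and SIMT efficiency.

step 0: u <- (u % 4)                 0xff
step 1: q <- -3                      0xff
step 2: p <- (max(4, -1) * u)        0xff
step 3: p <- (max(9, tid) + (u // 3)) 0xff

Answer: 4 steps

q: -3,-3,-3,-3,-3,-3,-3,-3
u: 0,1,2,3,0,1,2,3
p: 9,9,9,10,9,9,9,10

steps = 4; useful = 32; efficiency = 32/32 = 1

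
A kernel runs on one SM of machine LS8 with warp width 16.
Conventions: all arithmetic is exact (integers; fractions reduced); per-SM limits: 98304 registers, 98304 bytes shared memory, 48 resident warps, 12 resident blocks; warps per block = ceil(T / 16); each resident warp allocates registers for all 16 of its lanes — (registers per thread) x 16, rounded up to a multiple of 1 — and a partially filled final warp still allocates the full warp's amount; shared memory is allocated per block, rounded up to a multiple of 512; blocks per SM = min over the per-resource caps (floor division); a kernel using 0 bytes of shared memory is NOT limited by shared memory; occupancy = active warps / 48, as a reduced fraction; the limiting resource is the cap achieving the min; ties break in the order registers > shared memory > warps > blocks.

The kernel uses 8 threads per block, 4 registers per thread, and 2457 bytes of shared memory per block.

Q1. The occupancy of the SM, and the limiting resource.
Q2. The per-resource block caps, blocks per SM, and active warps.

Answer: occupancy 1/4, limited by blocks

registers: 1536 blocks
shared memory: 38 blocks
warps: 48 blocks
blocks: 12 blocks

Answer: 12 blocks, 12 active warps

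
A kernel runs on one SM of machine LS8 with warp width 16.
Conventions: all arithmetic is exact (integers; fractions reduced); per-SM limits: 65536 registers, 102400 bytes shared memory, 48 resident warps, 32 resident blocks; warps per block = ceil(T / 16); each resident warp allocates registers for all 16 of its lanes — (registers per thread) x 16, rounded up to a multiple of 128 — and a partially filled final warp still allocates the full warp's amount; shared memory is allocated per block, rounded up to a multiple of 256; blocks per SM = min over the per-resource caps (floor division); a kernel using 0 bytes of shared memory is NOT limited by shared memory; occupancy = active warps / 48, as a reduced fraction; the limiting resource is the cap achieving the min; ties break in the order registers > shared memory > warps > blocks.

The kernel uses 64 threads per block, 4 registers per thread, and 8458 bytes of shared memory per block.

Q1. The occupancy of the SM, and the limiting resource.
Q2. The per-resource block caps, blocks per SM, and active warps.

Answer: occupancy 11/12, limited by shared memory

registers: 128 blocks
shared memory: 11 blocks
warps: 12 blocks
blocks: 32 blocks

Answer: 11 blocks, 44 active warps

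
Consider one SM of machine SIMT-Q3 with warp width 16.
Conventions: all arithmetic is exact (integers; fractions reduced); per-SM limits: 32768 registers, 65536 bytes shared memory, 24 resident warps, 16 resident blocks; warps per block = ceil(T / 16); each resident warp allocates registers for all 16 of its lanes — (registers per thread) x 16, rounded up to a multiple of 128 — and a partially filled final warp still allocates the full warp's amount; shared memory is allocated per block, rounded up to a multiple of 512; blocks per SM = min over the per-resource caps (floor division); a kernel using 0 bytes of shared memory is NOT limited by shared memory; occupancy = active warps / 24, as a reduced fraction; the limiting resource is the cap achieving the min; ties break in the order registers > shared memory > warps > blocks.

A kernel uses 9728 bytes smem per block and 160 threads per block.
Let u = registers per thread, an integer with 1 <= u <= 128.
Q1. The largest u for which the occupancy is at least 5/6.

Answer: u = 96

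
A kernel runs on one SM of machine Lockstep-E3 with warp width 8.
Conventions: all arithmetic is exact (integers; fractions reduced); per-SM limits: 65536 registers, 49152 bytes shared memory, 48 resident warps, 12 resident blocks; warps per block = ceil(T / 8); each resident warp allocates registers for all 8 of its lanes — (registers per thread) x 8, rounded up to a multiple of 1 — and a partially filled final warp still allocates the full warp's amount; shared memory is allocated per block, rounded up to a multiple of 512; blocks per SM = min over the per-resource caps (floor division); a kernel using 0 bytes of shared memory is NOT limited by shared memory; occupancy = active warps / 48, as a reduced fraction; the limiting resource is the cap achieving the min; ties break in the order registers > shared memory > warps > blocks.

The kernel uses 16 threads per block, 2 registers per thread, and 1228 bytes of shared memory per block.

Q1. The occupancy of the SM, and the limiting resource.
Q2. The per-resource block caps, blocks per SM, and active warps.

Answer: occupancy 1/2, limited by blocks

registers: 2048 blocks
shared memory: 32 blocks
warps: 24 blocks
blocks: 12 blocks

Answer: 12 blocks, 24 active warps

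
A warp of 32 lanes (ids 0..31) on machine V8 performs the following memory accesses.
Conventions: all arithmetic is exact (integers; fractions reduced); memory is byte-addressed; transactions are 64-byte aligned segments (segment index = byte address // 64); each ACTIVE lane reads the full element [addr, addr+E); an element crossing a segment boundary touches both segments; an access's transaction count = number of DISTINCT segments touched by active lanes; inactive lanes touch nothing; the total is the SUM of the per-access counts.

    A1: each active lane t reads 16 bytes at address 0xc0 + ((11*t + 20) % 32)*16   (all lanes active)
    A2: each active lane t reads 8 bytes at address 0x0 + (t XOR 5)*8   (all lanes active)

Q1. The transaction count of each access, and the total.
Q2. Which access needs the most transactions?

A1: 8 transactions
A2: 4 transactions

Answer: 8,4; total 12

Answer: A1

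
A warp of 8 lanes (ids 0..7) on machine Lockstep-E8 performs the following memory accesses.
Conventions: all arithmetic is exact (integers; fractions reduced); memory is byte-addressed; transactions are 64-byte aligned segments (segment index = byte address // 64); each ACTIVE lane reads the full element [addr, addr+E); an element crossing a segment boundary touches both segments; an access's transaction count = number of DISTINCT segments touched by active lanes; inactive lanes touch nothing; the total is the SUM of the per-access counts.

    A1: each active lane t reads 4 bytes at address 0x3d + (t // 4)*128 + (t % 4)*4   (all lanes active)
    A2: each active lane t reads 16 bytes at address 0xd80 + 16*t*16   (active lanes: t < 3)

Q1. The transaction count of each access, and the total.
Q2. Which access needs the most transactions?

A1: 4 transactions
A2: 3 transactions

Answer: 4,3; total 7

Answer: A1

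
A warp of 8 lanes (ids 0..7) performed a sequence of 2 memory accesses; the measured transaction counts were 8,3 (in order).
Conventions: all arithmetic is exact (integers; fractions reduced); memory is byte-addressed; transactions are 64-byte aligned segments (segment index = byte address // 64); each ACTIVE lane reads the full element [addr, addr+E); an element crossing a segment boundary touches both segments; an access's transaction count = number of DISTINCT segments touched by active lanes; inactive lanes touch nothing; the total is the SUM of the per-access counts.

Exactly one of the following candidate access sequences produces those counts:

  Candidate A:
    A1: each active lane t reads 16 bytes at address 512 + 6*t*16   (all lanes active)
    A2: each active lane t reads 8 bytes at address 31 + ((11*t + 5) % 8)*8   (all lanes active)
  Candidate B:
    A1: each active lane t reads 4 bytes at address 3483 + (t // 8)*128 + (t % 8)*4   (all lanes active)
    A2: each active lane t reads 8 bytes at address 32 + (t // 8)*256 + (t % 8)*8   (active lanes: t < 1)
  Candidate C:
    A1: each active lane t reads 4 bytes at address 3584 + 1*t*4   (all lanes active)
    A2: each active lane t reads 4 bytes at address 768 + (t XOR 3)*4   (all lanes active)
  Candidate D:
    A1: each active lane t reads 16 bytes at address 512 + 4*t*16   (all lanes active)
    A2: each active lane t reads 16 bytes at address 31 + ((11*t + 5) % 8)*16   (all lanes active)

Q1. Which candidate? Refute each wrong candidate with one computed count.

A: A2 gives 2 transactions, not 3
B: A1 gives 1 transaction, not 8
C: A1 gives 1 transaction, not 8
D: all counts match (8,3)

Answer: D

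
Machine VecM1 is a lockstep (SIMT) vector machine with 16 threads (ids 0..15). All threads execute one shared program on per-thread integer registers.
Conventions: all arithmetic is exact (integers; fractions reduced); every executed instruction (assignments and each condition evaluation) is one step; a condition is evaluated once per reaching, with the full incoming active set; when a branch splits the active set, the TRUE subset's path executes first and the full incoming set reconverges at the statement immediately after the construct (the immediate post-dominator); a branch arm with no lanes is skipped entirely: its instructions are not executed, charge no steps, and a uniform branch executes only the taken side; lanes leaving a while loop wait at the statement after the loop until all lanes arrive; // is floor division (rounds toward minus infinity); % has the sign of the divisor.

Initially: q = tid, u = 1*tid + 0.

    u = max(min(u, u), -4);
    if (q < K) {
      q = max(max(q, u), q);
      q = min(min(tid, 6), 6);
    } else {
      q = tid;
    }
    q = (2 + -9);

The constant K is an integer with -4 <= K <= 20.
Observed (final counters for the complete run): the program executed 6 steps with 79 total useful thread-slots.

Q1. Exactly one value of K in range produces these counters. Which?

Answer: K = 15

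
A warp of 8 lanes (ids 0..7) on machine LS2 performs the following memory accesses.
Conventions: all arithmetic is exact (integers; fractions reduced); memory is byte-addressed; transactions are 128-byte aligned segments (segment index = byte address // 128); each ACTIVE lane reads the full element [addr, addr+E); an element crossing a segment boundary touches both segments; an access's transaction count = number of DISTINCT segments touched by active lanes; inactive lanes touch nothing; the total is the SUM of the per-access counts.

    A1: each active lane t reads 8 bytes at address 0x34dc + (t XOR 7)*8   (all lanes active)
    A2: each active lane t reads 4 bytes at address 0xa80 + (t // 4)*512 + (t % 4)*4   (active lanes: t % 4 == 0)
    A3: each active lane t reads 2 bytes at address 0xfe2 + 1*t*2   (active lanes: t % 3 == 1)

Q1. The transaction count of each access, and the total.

A1: 2 transactions
A2: 2 transactions
A3: 1 transaction

Answer: 2,2,1; total 5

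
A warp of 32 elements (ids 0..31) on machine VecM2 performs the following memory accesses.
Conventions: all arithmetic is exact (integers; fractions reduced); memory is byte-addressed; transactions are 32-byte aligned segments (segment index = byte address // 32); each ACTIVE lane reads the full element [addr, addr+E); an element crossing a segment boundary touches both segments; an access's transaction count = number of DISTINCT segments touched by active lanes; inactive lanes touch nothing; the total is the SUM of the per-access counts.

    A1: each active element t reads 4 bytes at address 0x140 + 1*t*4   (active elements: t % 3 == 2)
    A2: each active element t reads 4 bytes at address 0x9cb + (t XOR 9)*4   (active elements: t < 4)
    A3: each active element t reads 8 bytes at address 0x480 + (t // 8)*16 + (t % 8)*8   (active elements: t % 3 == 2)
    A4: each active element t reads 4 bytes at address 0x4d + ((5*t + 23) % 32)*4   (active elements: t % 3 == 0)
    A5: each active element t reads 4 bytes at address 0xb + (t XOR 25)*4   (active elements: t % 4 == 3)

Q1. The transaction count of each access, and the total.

A1: 4 transactions
A2: 1 transaction
A3: 3 transactions
A4: 5 transactions
A5: 5 transactions

Answer: 4,1,3,5,5; total 18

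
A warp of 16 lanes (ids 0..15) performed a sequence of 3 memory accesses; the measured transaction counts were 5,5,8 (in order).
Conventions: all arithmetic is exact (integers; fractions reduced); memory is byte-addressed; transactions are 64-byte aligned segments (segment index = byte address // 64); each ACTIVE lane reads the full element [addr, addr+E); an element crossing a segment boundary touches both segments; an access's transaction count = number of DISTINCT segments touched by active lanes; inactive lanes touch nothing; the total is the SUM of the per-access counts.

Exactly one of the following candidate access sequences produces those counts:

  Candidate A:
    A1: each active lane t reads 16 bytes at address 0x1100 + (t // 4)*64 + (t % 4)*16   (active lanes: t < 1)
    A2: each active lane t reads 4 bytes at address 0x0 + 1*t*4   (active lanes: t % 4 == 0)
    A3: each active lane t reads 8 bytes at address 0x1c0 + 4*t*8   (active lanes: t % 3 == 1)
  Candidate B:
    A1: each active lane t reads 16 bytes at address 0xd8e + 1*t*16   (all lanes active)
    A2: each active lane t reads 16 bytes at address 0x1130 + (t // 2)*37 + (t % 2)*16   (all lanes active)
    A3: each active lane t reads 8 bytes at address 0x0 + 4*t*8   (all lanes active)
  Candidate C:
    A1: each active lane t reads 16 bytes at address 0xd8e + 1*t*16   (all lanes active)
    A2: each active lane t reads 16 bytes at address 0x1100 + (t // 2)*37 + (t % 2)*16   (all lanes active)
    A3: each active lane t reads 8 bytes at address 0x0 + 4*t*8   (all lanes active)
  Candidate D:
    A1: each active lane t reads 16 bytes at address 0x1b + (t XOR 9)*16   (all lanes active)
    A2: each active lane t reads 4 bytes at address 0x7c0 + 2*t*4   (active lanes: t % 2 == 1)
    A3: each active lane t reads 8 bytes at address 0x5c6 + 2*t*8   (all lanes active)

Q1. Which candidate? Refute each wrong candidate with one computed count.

A: A1 gives 1 transaction, not 5
B: A2 gives 6 transactions, not 5
D: A2 gives 2 transactions, not 5
C: all counts match (5,5,8)

Answer: C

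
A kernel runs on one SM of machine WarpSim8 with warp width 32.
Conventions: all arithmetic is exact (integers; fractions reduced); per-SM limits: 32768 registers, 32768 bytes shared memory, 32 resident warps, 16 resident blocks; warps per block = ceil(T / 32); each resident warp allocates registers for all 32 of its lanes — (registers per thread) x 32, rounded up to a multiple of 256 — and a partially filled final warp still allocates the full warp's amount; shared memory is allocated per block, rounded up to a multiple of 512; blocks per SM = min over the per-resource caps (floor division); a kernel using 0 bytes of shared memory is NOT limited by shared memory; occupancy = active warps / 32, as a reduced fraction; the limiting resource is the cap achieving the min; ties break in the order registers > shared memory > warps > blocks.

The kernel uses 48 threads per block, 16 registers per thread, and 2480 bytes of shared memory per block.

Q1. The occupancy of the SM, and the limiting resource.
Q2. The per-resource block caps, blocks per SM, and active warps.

Answer: occupancy 3/4, limited by shared memory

registers: 32 blocks
shared memory: 12 blocks
warps: 16 blocks
blocks: 16 blocks

Answer: 12 blocks, 24 active warps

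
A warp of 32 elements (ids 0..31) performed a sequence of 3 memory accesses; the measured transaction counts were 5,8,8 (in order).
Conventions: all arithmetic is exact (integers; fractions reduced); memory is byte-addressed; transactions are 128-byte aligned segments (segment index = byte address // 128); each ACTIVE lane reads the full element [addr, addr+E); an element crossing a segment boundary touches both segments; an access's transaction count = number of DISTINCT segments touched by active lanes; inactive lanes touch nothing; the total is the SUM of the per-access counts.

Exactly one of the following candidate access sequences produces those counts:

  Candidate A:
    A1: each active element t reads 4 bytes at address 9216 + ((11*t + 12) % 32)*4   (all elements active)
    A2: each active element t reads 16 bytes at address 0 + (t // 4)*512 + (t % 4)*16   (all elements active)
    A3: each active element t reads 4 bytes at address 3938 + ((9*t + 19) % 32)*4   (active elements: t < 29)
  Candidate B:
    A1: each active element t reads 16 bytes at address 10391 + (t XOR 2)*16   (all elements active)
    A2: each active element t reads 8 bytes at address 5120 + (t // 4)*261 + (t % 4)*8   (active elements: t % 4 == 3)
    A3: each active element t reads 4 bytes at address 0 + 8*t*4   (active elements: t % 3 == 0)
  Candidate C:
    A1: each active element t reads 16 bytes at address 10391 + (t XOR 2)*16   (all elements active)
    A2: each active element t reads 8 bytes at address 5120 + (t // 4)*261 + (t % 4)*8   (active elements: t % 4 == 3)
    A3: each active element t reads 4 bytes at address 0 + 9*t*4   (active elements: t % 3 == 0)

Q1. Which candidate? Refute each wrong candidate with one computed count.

A: A1 gives 1 transaction, not 5
C: A3 gives 9 transactions, not 8
B: all counts match (5,8,8)

Answer: B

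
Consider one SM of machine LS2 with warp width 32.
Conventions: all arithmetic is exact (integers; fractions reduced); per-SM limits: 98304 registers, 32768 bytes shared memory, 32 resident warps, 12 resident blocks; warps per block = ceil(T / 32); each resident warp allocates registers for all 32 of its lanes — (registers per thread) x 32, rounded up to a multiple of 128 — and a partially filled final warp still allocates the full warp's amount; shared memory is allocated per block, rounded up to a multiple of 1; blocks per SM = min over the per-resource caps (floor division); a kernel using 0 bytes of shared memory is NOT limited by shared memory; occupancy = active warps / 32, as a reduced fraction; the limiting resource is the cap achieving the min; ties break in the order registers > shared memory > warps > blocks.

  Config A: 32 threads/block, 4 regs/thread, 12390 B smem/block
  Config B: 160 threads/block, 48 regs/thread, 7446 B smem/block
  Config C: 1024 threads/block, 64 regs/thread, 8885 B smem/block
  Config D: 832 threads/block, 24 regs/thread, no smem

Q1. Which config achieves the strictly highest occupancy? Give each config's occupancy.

occupancies: A 1/16, B 5/8, C 1, D 13/16

Answer: C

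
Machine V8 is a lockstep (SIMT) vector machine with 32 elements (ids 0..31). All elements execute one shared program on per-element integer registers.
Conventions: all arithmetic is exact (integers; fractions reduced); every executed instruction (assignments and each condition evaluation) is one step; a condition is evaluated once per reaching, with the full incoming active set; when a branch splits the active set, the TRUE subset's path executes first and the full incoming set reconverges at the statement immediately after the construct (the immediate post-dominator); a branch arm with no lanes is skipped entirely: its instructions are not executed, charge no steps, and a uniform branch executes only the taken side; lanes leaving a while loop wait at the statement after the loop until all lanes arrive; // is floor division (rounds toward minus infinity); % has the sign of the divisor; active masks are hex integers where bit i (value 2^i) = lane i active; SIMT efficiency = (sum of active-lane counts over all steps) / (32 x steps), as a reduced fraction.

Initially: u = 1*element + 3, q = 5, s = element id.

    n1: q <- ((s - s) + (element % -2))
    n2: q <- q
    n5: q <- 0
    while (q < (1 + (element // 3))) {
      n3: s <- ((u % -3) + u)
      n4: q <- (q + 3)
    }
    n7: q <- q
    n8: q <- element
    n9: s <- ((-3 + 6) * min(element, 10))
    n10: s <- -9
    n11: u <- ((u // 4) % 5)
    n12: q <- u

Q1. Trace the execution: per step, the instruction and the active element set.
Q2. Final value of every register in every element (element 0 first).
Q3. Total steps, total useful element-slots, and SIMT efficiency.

step 0: q <- ((s - s) + (element % -2)) 0xffffffff
step 1: q <- q                       0xffffffff
step 2: q <- 0                       0xffffffff
step 3: eval (q < (1 + (element // 3))) 0xffffffff
step 4: s <- ((u % -3) + u)          0xffffffff
step 5: q <- (q + 3)                 0xffffffff
step 6: eval (q < (1 + (element // 3))) 0xffffffff
step 7: s <- ((u % -3) + u)          0xfffffe00
step 8: q <- (q + 3)                 0xfffffe00
step 9: eval (q < (1 + (element // 3))) 0xfffffe00
step 10: s <- ((u % -3) + u)          0xfffc0000
step 11: q <- (q + 3)                 0xfffc0000
step 12: eval (q < (1 + (element // 3))) 0xfffc0000
step 13: s <- ((u % -3) + u)          0xf8000000
step 14: q <- (q + 3)                 0xf8000000
step 15: eval (q < (1 + (element // 3))) 0xf8000000
step 16: q <- q                       0xffffffff
step 17: q <- element                 0xffffffff
step 18: s <- ((-3 + 6) * min(element, 10)) 0xffffffff
step 19: s <- -9                      0xffffffff
step 20: u <- ((u // 4) % 5)          0xffffffff
step 21: q <- u                       0xffffffff

Answer: 22 steps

u: 0,1,1,1,1,2,2,2,2,3,3,3,3,4,4,4,4,0,0,0,0,1,1,1,1,2,2,2,2,3,3,3
q: 0,1,1,1,1,2,2,2,2,3,3,3,3,4,4,4,4,0,0,0,0,1,1,1,1,2,2,2,2,3,3,3
s: -9,-9,-9,-9,-9,-9,-9,-9,-9,-9,-9,-9,-9,-9,-9,-9,-9,-9,-9,-9,-9,-9,-9,-9,-9,-9,-9,-9,-9,-9,-9,-9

steps = 22; useful = 542; efficiency = 542/704 = 271/352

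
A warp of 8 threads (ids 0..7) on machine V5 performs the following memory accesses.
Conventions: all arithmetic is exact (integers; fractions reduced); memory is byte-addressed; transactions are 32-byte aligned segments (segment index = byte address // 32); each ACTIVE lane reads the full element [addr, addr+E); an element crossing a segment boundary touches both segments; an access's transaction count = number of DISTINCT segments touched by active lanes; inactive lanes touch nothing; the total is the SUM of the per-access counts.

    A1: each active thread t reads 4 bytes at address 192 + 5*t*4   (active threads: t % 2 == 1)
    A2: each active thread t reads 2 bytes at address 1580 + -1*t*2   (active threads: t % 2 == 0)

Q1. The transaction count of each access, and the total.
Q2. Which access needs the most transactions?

A1: 4 transactions
A2: 1 transaction

Answer: 4,1; total 5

Answer: A1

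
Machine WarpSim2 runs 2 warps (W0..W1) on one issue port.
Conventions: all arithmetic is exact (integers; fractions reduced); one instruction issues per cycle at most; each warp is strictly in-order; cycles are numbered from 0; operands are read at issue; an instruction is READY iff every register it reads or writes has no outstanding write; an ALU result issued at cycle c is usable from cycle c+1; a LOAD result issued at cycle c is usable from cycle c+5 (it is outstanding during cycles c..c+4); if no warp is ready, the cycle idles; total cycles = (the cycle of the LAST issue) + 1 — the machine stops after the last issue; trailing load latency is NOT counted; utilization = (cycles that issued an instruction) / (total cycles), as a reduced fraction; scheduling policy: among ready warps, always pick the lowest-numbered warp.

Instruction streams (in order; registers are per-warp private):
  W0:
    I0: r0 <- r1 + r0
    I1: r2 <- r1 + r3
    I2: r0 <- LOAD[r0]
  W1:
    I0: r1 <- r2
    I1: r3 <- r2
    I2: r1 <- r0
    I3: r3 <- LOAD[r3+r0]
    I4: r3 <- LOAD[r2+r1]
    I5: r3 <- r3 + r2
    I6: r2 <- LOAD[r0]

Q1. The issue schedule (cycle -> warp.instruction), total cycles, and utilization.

cycle 0: W0.I0
cycle 1: W0.I1
cycle 2: W0.I2
cycle 3: W1.I0
cycle 4: W1.I1
cycle 5: W1.I2
cycle 6: W1.I3
cycle 7: idle
cycle 8: idle
cycle 9: idle
cycle 10: idle
cycle 11: W1.I4
cycle 12: idle
cycle 13: idle
cycle 14: idle
cycle 15: idle
cycle 16: W1.I5
cycle 17: W1.I6

Answer: 18 cycles, utilization 5/9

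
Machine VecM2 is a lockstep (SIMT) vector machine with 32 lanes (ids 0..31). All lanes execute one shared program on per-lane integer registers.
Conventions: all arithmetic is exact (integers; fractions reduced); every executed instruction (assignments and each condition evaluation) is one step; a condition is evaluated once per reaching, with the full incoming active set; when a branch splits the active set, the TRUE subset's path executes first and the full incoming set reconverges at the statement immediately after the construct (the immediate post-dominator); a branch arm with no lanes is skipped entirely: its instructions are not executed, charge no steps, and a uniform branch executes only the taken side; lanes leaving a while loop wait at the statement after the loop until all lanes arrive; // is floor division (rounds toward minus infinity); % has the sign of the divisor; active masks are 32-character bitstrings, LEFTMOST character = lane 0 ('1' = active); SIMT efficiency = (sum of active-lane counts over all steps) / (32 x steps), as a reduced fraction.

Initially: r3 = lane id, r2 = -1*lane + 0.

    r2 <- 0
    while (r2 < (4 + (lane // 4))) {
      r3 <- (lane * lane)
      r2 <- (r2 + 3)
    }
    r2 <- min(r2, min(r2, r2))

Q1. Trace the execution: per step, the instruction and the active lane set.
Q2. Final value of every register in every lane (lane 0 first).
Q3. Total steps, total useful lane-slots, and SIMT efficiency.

step 0: r2 <- 0                      11111111111111111111111111111111
step 1: eval (r2 < (4 + (lane // 4))) 11111111111111111111111111111111
step 2: r3 <- (lane * lane)          11111111111111111111111111111111
step 3: r2 <- (r2 + 3)               11111111111111111111111111111111
step 4: eval (r2 < (4 + (lane // 4))) 11111111111111111111111111111111
step 5: r3 <- (lane * lane)          11111111111111111111111111111111
step 6: r2 <- (r2 + 3)               11111111111111111111111111111111
step 7: eval (r2 < (4 + (lane // 4))) 11111111111111111111111111111111
step 8: r3 <- (lane * lane)          00000000000011111111111111111111
step 9: r2 <- (r2 + 3)               00000000000011111111111111111111
step 10: eval (r2 < (4 + (lane // 4))) 00000000000011111111111111111111
step 11: r3 <- (lane * lane)          00000000000000000000000011111111
step 12: r2 <- (r2 + 3)               00000000000000000000000011111111
step 13: eval (r2 < (4 + (lane // 4))) 00000000000000000000000011111111
step 14: r2 <- min(r2, min(r2, r2))   11111111111111111111111111111111

Answer: 15 steps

r3: 0,1,4,9,16,25,36,49,64,81,100,121,144,169,196,225,256,289,324,361,400,441,484,529,576,625,676,729,784,841,900,961
r2: 6,6,6,6,6,6,6,6,6,6,6,6,9,9,9,9,9,9,9,9,9,9,9,9,12,12,12,12,12,12,12,12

steps = 15; useful = 372; efficiency = 372/480 = 31/40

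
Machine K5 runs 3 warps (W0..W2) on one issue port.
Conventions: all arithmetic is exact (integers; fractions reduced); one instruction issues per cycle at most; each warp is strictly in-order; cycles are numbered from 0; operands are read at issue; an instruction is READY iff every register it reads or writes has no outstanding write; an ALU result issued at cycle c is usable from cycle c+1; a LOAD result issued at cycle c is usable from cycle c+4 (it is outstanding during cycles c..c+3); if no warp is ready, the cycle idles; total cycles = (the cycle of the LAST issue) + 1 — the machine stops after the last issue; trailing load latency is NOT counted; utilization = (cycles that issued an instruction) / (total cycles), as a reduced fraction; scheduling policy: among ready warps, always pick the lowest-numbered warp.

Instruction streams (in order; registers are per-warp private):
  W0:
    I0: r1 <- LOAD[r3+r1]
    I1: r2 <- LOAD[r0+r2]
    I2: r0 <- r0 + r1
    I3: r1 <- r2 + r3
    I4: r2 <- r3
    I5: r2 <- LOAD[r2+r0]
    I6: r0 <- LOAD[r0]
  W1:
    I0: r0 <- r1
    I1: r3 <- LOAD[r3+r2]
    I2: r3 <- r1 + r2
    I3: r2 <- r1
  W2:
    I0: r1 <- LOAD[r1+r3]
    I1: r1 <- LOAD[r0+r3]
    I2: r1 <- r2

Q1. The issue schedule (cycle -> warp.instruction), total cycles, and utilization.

cycle 0: W0.I0
cycle 1: W0.I1
cycle 2: W1.I0
cycle 3: W1.I1
cycle 4: W0.I2
cycle 5: W0.I3
cycle 6: W0.I4
cycle 7: W0.I5
cycle 8: W0.I6
cycle 9: W1.I2
cycle 10: W1.I3
cycle 11: W2.I0
cycle 12: idle
cycle 13: idle
cycle 14: idle
cycle 15: W2.I1
cycle 16: idle
cycle 17: idle
cycle 18: idle
cycle 19: W2.I2

Answer: 20 cycles, utilization 7/10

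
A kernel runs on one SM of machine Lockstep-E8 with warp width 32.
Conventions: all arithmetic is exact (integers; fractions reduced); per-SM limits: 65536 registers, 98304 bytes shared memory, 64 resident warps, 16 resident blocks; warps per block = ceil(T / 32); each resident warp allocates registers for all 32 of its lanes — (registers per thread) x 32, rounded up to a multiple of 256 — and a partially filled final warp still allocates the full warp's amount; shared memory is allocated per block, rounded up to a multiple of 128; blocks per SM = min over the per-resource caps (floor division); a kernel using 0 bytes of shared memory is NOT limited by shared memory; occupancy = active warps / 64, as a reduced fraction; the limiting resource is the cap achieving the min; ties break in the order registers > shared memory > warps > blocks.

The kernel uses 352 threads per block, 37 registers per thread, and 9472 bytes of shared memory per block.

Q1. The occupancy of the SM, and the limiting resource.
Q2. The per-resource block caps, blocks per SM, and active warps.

Answer: occupancy 11/16, limited by registers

registers: 4 blocks
shared memory: 10 blocks
warps: 5 blocks
blocks: 16 blocks

Answer: 4 blocks, 44 active warps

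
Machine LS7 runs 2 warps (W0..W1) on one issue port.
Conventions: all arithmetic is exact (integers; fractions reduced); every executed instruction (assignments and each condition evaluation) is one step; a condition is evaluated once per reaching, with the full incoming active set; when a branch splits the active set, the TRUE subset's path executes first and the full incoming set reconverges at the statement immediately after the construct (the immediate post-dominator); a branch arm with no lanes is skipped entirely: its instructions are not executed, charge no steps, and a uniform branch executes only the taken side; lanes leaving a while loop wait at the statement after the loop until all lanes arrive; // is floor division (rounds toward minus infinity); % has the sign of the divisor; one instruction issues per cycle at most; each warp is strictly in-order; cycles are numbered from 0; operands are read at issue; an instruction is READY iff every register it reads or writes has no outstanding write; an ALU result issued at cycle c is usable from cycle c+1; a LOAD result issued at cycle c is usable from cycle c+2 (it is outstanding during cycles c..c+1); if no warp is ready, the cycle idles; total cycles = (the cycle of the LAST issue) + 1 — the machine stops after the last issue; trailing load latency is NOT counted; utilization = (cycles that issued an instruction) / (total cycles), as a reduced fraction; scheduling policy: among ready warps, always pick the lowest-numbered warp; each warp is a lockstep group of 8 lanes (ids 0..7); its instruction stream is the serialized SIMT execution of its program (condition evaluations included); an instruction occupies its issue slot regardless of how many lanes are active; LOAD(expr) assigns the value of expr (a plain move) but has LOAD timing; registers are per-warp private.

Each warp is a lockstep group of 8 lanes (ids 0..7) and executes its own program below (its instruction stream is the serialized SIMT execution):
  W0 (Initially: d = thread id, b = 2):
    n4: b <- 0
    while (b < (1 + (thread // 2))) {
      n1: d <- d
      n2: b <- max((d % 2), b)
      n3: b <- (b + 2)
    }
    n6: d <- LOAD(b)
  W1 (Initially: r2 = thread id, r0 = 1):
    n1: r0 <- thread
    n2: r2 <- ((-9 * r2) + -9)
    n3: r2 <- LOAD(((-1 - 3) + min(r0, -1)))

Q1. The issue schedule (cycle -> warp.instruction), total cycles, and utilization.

cycle 0: W0.I0
cycle 1: W0.I1
cycle 2: W0.I2
cycle 3: W0.I3
cycle 4: W0.I4
cycle 5: W0.I5
cycle 6: W0.I6
cycle 7: W0.I7
cycle 8: W0.I8
cycle 9: W0.I9
cycle 10: W0.I10
cycle 11: W1.I0
cycle 12: W1.I1
cycle 13: W1.I2

Answer: 14 cycles, utilization 1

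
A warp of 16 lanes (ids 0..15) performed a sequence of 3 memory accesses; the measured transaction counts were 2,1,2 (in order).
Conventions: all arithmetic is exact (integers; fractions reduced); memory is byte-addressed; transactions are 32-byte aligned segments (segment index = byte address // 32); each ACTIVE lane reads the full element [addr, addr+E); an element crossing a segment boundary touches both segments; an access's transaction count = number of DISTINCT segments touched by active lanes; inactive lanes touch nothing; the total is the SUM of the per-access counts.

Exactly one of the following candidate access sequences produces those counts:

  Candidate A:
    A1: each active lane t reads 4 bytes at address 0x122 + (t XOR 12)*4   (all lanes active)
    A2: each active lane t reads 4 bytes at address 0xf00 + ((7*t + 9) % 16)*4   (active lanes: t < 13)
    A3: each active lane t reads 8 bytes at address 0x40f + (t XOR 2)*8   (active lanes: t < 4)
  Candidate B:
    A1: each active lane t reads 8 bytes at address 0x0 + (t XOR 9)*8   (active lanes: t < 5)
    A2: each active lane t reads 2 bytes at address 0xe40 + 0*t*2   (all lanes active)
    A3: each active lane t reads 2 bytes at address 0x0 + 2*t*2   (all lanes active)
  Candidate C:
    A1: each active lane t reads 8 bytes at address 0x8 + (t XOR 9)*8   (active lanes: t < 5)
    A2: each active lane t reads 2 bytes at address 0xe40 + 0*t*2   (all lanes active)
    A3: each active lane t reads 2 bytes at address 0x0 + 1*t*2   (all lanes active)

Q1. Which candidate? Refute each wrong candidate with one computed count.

A: A1 gives 3 transactions, not 2
C: A3 gives 1 transaction, not 2
B: all counts match (2,1,2)

Answer: B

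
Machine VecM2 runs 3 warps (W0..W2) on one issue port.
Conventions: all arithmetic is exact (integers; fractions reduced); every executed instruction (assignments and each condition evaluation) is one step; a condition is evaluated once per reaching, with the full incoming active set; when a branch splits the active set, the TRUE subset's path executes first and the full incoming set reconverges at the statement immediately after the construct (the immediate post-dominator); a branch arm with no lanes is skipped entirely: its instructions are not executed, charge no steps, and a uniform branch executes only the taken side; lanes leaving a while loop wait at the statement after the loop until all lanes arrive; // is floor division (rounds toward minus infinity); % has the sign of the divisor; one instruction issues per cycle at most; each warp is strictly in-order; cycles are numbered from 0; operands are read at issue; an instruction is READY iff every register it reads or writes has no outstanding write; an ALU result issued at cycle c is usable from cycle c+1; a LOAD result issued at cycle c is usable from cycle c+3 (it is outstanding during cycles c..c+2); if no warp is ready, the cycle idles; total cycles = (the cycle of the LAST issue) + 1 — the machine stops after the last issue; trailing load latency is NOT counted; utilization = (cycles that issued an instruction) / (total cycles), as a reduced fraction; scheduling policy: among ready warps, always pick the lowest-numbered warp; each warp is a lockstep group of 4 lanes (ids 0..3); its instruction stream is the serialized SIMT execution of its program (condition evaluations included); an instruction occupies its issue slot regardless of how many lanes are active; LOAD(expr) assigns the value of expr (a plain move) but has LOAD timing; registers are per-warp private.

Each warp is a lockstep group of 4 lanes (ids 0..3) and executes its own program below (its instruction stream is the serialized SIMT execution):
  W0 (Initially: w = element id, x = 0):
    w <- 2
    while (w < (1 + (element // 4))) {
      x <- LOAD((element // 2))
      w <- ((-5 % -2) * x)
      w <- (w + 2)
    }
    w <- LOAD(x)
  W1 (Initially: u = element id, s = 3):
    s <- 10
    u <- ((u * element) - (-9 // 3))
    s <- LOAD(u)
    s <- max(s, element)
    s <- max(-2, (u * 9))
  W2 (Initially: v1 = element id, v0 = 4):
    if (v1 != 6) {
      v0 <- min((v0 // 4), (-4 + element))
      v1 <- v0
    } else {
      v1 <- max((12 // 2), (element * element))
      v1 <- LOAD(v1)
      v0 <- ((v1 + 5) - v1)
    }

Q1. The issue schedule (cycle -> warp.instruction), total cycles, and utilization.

cycle 0: W0.I0
cycle 1: W0.I1
cycle 2: W0.I2
cycle 3: W1.I0
cycle 4: W1.I1
cycle 5: W1.I2
cycle 6: W2.I0
cycle 7: W2.I1
cycle 8: W1.I3
cycle 9: W1.I4
cycle 10: W2.I2

Answer: 11 cycles, utilization 1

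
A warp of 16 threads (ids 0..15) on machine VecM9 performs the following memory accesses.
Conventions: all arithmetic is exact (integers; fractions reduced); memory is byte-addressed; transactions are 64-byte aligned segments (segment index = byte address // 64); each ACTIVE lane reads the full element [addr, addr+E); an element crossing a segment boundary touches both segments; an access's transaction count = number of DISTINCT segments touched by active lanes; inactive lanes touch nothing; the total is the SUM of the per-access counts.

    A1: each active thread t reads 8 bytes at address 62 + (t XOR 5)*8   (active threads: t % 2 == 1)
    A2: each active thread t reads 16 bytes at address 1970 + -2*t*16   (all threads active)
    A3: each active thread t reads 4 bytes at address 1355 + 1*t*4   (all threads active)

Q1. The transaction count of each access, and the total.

A1: 3 transactions
A2: 9 transactions
A3: 2 transactions

Answer: 3,9,2; total 14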